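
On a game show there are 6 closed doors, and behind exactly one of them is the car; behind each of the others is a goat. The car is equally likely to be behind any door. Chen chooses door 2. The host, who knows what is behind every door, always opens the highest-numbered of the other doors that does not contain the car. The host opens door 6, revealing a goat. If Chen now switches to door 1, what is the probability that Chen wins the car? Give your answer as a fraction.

Condition on the true location of the car.
If it is behind any of doors 1, 2, 3, 4, and 5 (prior 1/6 each): door 6 is the highest-numbered option available, probability 1; weight (1/6)·1 = 1/6 each.
If it is behind door 6 (prior 1/6): the host opened door 6, so this case is ruled out; weight (1/6)·0 = 0.
The weights sum to 5/6.
So P(the car behind door 1 | the host opened door 6) = (1/6) / (5/6) = 1/5.

1/5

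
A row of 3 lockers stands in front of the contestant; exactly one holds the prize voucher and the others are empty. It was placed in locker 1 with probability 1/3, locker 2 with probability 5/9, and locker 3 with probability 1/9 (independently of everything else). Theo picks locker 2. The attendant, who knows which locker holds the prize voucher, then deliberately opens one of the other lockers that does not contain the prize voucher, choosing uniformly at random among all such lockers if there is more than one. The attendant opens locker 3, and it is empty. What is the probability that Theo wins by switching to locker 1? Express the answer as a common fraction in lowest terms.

Consider each possible location of the prize voucher in turn.
If it is in locker 1 (prior 1/3): the attendant has no choice, probability 1; weight (1/3)·1 = 1/3.
If it is in locker 2 (prior 5/9): the attendant has 2 equally likely choices, so probability 1/2; weight (5/9)·(1/2) = 5/18.
If it is in locker 3 (prior 1/9): the attendant opened locker 3, so this case is ruled out; weight (1/9)·0 = 0.
The weights sum to 11/18.
So P(the prize voucher in locker 1 | the attendant opened locker 3) = (1/3) / (11/18) = 6/11.

6/11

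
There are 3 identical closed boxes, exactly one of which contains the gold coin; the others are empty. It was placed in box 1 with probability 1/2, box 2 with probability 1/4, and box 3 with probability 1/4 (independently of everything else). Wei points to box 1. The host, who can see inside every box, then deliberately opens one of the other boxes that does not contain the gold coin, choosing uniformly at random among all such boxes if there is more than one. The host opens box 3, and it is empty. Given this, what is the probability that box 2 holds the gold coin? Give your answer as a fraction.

1/2

Condition on the true location of the gold coin.
If it is in box 1 (prior 1/2): the host has 2 equally likely choices, so probability 1/2; weight (1/2)·(1/2) = 1/4.
If it is in box 2 (prior 1/4): the host has no choice, probability 1; weight (1/4)·1 = 1/4.
If it is in box 3 (prior 1/4): the host opened box 3, so this case is ruled out; weight (1/4)·0 = 0.
The weights sum to 1/2.
So P(the gold coin in box 2 | the host opened box 3) = (1/4) / (1/2) = 1/2.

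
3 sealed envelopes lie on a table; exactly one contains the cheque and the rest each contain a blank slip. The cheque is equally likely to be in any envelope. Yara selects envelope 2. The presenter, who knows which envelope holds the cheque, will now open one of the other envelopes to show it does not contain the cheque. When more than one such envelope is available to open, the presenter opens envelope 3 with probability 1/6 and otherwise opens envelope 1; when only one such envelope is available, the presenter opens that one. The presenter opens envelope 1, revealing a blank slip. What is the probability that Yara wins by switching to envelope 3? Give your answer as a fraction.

Consider each possible location of the cheque in turn.
If it is in envelope 1 (prior 1/3): the presenter opened envelope 1, so this case is ruled out; weight (1/3)·0 = 0.
If it is in envelope 2 (prior 1/3): envelope 3 is available but not opened, probability 5/6; weight (1/3)·(5/6) = 5/18.
If it is in envelope 3 (prior 1/3): only envelope 1 is available, probability 1; weight (1/3)·1 = 1/3.
The weights sum to 11/18.
So P(the cheque in envelope 3 | the presenter opened envelope 1) = (1/3) / (11/18) = 6/11.

6/11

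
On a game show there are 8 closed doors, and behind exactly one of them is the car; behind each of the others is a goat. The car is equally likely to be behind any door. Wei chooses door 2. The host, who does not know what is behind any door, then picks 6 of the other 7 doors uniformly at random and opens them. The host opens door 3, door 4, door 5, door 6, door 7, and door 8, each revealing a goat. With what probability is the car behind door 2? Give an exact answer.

Consider each possible location of the car in turn.
If it is behind either of doors 1 and 2 (prior 1/8 each): the host picks exactly this set with probability 1/7 regardless, and none is the prize; weight (1/8)·(1/7) = 1/56 each.
If it is behind any of doors 3, 4, 5, 6, 7, and 8 (prior 1/8 each): that door was opened and seen not to hold the prize — ruled out; weight (1/8)·0 = 0 each.
The weights sum to 1/28.
So P(the car behind door 2 | the host opened door 3, door 4, door 5, door 6, door 7, and door 8) = (1/56) / (1/28) = 1/2.

1/2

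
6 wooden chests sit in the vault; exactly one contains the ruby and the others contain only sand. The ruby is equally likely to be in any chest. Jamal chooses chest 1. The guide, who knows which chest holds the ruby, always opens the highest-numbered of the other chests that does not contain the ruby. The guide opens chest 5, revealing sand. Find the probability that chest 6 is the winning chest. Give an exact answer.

Consider each possible location of the ruby in turn.
If it is in any of chests 1, 2, 3, and 4 (prior 1/6 each): the guide would have opened chest 6 instead, probability 0; weight (1/6)·0 = 0 each.
If it is in chest 5 (prior 1/6): the guide opened chest 5, so this case is ruled out; weight (1/6)·0 = 0.
If it is in chest 6 (prior 1/6): chest 5 is the highest-numbered option available, probability 1; weight (1/6)·1 = 1/6.
The weights sum to 1/6.
So P(the ruby in chest 6 | the guide opened chest 5) = (1/6) / (1/6) = 1.

1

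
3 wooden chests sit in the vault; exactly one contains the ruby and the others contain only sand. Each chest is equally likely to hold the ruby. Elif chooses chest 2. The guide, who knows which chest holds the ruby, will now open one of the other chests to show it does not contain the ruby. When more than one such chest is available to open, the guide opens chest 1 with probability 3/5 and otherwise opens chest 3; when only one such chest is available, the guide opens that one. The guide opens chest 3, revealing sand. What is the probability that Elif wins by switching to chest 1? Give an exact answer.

Consider each possible location of the ruby in turn.
If it is in chest 1 (prior 1/3): only chest 3 is available, probability 1; weight (1/3)·1 = 1/3.
If it is in chest 2 (prior 1/3): chest 1 is available but not opened, probability 2/5; weight (1/3)·(2/5) = 2/15.
If it is in chest 3 (prior 1/3): the guide opened chest 3, so this case is ruled out; weight (1/3)·0 = 0.
The weights sum to 7/15.
So P(the ruby in chest 1 | the guide opened chest 3) = (1/3) / (7/15) = 5/7.

5/7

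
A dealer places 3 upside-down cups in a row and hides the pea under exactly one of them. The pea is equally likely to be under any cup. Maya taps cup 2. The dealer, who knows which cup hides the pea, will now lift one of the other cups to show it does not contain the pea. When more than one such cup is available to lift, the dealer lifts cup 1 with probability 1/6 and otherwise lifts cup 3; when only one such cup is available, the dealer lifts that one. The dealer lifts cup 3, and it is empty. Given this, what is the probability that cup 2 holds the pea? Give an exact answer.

Condition on the true location of the pea.
If it is under cup 1 (prior 1/3): only cup 3 is available, probability 1; weight (1/3)·1 = 1/3.
If it is under cup 2 (prior 1/3): cup 1 is available but not opened, probability 5/6; weight (1/3)·(5/6) = 5/18.
If it is under cup 3 (prior 1/3): the dealer opened cup 3, so this case is ruled out; weight (1/3)·0 = 0.
The weights sum to 11/18.
So P(the pea under cup 2 | the dealer opened cup 3) = (5/18) / (11/18) = 5/11.

5/11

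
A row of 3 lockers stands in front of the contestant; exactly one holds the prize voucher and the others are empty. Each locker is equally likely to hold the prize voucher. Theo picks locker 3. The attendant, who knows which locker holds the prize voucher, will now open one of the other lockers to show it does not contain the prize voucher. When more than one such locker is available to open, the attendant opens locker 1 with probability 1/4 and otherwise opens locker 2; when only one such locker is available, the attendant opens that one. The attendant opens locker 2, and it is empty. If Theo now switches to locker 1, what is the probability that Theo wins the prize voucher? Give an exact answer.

Apply Bayes' rule, conditioning on where the prize voucher actually is.
If it is in locker 1 (prior 1/3): only locker 2 is available, probability 1; weight (1/3)·1 = 1/3.
If it is in locker 2 (prior 1/3): the attendant opened locker 2, so this case is ruled out; weight (1/3)·0 = 0.
If it is in locker 3 (prior 1/3): locker 1 is available but not opened, probability 3/4; weight (1/3)·(3/4) = 1/4.
The weights sum to 7/12.
So P(the prize voucher in locker 1 | the attendant opened locker 2) = (1/3) / (7/12) = 4/7.

4/7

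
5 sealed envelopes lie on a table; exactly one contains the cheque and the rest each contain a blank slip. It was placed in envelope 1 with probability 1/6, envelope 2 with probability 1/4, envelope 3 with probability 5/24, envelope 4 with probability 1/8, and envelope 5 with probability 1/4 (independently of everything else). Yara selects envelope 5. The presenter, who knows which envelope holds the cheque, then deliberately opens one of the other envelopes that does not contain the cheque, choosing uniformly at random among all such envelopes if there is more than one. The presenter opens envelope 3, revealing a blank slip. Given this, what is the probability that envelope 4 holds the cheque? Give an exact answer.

Consider each possible location of the cheque in turn.
If it is in envelope 1 (prior 1/6): the presenter has 3 equally likely choices, so probability 1/3; weight (1/6)·(1/3) = 1/18.
If it is in envelope 2 (prior 1/4): the presenter has 3 equally likely choices, so probability 1/3; weight (1/4)·(1/3) = 1/12.
If it is in envelope 3 (prior 5/24): the presenter opened envelope 3, so this case is ruled out; weight (5/24)·0 = 0.
If it is in envelope 4 (prior 1/8): the presenter has 3 equally likely choices, so probability 1/3; weight (1/8)·(1/3) = 1/24.
If it is in envelope 5 (prior 1/4): the presenter has 4 equally likely choices, so probability 1/4; weight (1/4)·(1/4) = 1/16.
The weights sum to 35/144.
So P(the cheque in envelope 4 | the presenter opened envelope 3) = (1/24) / (35/144) = 6/35.

6/35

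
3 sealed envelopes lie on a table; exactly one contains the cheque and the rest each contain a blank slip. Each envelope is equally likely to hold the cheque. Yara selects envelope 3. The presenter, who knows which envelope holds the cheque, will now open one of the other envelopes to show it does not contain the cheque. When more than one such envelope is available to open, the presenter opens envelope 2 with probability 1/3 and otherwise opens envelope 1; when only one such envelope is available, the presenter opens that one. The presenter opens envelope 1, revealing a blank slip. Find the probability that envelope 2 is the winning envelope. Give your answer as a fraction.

3/5

Consider each possible location of the cheque in turn.
If it is in envelope 1 (prior 1/3): the presenter opened envelope 1, so this case is ruled out; weight (1/3)·0 = 0.
If it is in envelope 2 (prior 1/3): only envelope 1 is available, probability 1; weight (1/3)·1 = 1/3.
If it is in envelope 3 (prior 1/3): envelope 2 is available but not opened, probability 2/3; weight (1/3)·(2/3) = 2/9.
The weights sum to 5/9.
So P(the cheque in envelope 2 | the presenter opened envelope 1) = (1/3) / (5/9) = 3/5.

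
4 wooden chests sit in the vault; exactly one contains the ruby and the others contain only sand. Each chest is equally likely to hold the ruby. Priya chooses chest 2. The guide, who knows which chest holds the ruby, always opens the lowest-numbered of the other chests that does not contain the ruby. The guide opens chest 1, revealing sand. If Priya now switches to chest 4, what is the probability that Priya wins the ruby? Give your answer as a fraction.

Apply Bayes' rule, conditioning on where the ruby actually is.
If it is in chest 1 (prior 1/4): the guide opened chest 1, so this case is ruled out; weight (1/4)·0 = 0.
If it is in any of chests 2, 3, and 4 (prior 1/4 each): chest 1 is the lowest-numbered option available, probability 1; weight (1/4)·1 = 1/4 each.
The weights sum to 3/4.
So P(the ruby in chest 4 | the guide opened chest 1) = (1/4) / (3/4) = 1/3.

1/3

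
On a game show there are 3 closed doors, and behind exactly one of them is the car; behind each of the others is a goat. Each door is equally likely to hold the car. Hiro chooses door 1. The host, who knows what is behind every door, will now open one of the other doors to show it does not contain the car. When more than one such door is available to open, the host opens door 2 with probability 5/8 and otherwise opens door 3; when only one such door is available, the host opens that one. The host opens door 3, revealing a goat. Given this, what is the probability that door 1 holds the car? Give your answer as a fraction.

3/11

Consider each possible location of the car in turn.
If it is behind door 1 (prior 1/3): door 2 is available but not opened, probability 3/8; weight (1/3)·(3/8) = 1/8.
If it is behind door 2 (prior 1/3): only door 3 is available, probability 1; weight (1/3)·1 = 1/3.
If it is behind door 3 (prior 1/3): the host opened door 3, so this case is ruled out; weight (1/3)·0 = 0.
The weights sum to 11/24.
So P(the car behind door 1 | the host opened door 3) = (1/8) / (11/24) = 3/11.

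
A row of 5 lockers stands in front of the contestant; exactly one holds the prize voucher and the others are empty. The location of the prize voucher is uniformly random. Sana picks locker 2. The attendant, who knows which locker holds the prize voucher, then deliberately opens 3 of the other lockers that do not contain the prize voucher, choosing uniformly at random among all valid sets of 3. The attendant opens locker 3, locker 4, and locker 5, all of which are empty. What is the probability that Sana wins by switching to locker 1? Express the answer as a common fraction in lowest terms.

Condition on the true location of the prize voucher.
If it is in locker 1 (prior 1/5): the attendant has no choice, probability 1; weight (1/5)·1 = 1/5.
If it is in locker 2 (prior 1/5): the attendant has 4 equally likely choices, so probability 1/4; weight (1/5)·(1/4) = 1/20.
If it is in any of lockers 3, 4, and 5 (prior 1/5 each): that locker was opened and seen not to hold the prize — ruled out; weight (1/5)·0 = 0 each.
The weights sum to 1/4.
So P(the prize voucher in locker 1 | the attendant opened locker 3, locker 4, and locker 5) = (1/5) / (1/4) = 4/5.

4/5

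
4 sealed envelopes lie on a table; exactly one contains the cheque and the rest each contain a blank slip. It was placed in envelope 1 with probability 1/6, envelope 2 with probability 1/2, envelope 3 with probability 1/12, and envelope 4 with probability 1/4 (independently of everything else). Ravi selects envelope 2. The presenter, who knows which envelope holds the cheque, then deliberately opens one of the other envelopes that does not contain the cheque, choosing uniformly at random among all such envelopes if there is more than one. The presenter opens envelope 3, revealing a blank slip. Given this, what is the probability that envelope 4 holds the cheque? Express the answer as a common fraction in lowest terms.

Consider each possible location of the cheque in turn.
If it is in envelope 1 (prior 1/6): the presenter has 2 equally likely choices, so probability 1/2; weight (1/6)·(1/2) = 1/12.
If it is in envelope 2 (prior 1/2): the presenter has 3 equally likely choices, so probability 1/3; weight (1/2)·(1/3) = 1/6.
If it is in envelope 3 (prior 1/12): the presenter opened envelope 3, so this case is ruled out; weight (1/12)·0 = 0.
If it is in envelope 4 (prior 1/4): the presenter has 2 equally likely choices, so probability 1/2; weight (1/4)·(1/2) = 1/8.
The weights sum to 3/8.
So P(the cheque in envelope 4 | the presenter opened envelope 3) = (1/8) / (3/8) = 1/3.

1/3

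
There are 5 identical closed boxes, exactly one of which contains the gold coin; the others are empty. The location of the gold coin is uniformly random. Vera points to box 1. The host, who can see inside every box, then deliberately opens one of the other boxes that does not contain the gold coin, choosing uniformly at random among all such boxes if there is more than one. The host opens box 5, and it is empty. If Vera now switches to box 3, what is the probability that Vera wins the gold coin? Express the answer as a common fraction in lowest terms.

Apply Bayes' rule, conditioning on where the gold coin actually is.
If it is in box 1 (prior 1/5): the host has 4 equally likely choices, so probability 1/4; weight (1/5)·(1/4) = 1/20.
If it is in any of boxes 2, 3, and 4 (prior 1/5 each): the host has 3 equally likely choices, so probability 1/3; weight (1/5)·(1/3) = 1/15 each.
If it is in box 5 (prior 1/5): the host opened box 5, so this case is ruled out; weight (1/5)·0 = 0.
The weights sum to 1/4.
So P(the gold coin in box 3 | the host opened box 5) = (1/15) / (1/4) = 4/15.

4/15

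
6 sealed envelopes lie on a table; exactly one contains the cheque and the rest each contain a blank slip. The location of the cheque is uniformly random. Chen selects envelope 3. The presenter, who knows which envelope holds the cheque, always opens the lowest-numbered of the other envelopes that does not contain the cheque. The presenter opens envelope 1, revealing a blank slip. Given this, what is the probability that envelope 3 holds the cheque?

Condition on the true location of the cheque.
If it is in envelope 1 (prior 1/6): the presenter opened envelope 1, so this case is ruled out; weight (1/6)·0 = 0.
If it is in any of envelopes 2, 3, 4, 5, and 6 (prior 1/6 each): envelope 1 is the lowest-numbered option available, probability 1; weight (1/6)·1 = 1/6 each.
The weights sum to 5/6.
So P(the cheque in envelope 3 | the presenter opened envelope 1) = (1/6) / (5/6) = 1/5.

1/5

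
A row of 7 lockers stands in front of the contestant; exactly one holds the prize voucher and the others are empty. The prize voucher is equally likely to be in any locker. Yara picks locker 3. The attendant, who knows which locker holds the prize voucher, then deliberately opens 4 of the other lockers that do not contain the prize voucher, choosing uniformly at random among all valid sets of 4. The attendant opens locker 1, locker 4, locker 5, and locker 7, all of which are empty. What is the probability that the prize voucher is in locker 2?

Apply Bayes' rule, conditioning on where the prize voucher actually is.
If it is in any of lockers 1, 4, 5, and 7 (prior 1/7 each): that locker was opened and seen not to hold the prize — ruled out; weight (1/7)·0 = 0 each.
If it is in either of lockers 2 and 6 (prior 1/7 each): the attendant has 5 equally likely choices, so probability 1/5; weight (1/7)·(1/5) = 1/35 each.
If it is in locker 3 (prior 1/7): the attendant has 15 equally likely choices, so probability 1/15; weight (1/7)·(1/15) = 1/105.
The weights sum to 1/15.
So P(the prize voucher in locker 2 | the attendant opened locker 1, locker 4, locker 5, and locker 7) = (1/35) / (1/15) = 3/7.

3/7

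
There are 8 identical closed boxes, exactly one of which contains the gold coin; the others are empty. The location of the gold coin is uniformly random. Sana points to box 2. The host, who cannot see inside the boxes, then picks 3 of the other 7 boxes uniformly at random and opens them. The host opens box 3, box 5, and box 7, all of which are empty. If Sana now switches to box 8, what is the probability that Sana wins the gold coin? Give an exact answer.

1/5

Because the host chose which boxes to open without knowing where the gold coin is, the choice is independent of the prize location. Learning that none of the 3 opened boxes holds the gold coin simply rules out those 3 locations and leaves the remaining 5 boxes still equally likely by symmetry.
So P(the gold coin in box 8) = 1/5.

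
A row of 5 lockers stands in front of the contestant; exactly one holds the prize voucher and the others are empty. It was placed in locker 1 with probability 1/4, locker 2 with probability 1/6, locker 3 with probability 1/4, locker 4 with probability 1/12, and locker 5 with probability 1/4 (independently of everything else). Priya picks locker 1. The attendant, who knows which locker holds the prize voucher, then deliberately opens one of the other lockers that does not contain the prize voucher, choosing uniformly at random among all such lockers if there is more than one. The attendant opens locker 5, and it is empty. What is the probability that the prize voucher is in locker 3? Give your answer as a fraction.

Condition on the true location of the prize voucher.
If it is in locker 1 (prior 1/4): the attendant has 4 equally likely choices, so probability 1/4; weight (1/4)·(1/4) = 1/16.
If it is in locker 2 (prior 1/6): the attendant has 3 equally likely choices, so probability 1/3; weight (1/6)·(1/3) = 1/18.
If it is in locker 3 (prior 1/4): the attendant has 3 equally likely choices, so probability 1/3; weight (1/4)·(1/3) = 1/12.
If it is in locker 4 (prior 1/12): the attendant has 3 equally likely choices, so probability 1/3; weight (1/12)·(1/3) = 1/36.
If it is in locker 5 (prior 1/4): the attendant opened locker 5, so this case is ruled out; weight (1/4)·0 = 0.
The weights sum to 11/48.
So P(the prize voucher in locker 3 | the attendant opened locker 5) = (1/12) / (11/48) = 4/11.

4/11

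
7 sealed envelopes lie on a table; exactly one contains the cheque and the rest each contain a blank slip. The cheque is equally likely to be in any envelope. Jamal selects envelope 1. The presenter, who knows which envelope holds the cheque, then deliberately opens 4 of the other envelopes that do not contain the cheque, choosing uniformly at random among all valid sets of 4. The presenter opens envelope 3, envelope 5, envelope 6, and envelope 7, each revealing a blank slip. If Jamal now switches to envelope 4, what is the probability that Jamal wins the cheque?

Consider each possible location of the cheque in turn.
If it is in envelope 1 (prior 1/7): the presenter has 15 equally likely choices, so probability 1/15; weight (1/7)·(1/15) = 1/105.
If it is in either of envelopes 2 and 4 (prior 1/7 each): the presenter has 5 equally likely choices, so probability 1/5; weight (1/7)·(1/5) = 1/35 each.
If it is in any of envelopes 3, 5, 6, and 7 (prior 1/7 each): that envelope was opened and seen not to hold the prize — ruled out; weight (1/7)·0 = 0 each.
The weights sum to 1/15.
So P(the cheque in envelope 4 | the presenter opened envelope 3, envelope 5, envelope 6, and envelope 7) = (1/35) / (1/15) = 3/7.

3/7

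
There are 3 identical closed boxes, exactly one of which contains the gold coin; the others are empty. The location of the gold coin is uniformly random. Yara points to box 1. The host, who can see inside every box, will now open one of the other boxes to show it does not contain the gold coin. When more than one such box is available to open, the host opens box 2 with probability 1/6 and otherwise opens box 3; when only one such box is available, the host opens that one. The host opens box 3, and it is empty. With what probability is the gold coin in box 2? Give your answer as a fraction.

6/11

Consider each possible location of the gold coin in turn.
If it is in box 1 (prior 1/3): box 2 is available but not opened, probability 5/6; weight (1/3)·(5/6) = 5/18.
If it is in box 2 (prior 1/3): only box 3 is available, probability 1; weight (1/3)·1 = 1/3.
If it is in box 3 (prior 1/3): the host opened box 3, so this case is ruled out; weight (1/3)·0 = 0.
The weights sum to 11/18.
So P(the gold coin in box 2 | the host opened box 3) = (1/3) / (11/18) = 6/11.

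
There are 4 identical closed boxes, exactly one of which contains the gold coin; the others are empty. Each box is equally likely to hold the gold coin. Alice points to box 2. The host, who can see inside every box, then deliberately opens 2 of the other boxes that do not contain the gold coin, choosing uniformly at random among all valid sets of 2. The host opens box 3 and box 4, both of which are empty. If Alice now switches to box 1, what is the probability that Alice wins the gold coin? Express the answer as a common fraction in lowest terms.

Condition on the true location of the gold coin.
If it is in box 1 (prior 1/4): the host has no choice, probability 1; weight (1/4)·1 = 1/4.
If it is in box 2 (prior 1/4): the host has 3 equally likely choices, so probability 1/3; weight (1/4)·(1/3) = 1/12.
If it is in either of boxes 3 and 4 (prior 1/4 each): that box was opened and seen not to hold the prize — ruled out; weight (1/4)·0 = 0 each.
The weights sum to 1/3.
So P(the gold coin in box 1 | the host opened box 3 and box 4) = (1/4) / (1/3) = 3/4.

3/4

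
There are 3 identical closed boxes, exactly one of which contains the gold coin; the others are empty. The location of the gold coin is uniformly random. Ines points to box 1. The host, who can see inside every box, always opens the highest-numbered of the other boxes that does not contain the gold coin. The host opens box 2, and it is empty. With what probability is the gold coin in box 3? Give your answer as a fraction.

1

Consider each possible location of the gold coin in turn.
If it is in box 1 (prior 1/3): the host would have opened box 3 instead, probability 0; weight (1/3)·0 = 0.
If it is in box 2 (prior 1/3): the host opened box 2, so this case is ruled out; weight (1/3)·0 = 0.
If it is in box 3 (prior 1/3): box 2 is the highest-numbered option available, probability 1; weight (1/3)·1 = 1/3.
The weights sum to 1/3.
So P(the gold coin in box 3 | the host opened box 2) = (1/3) / (1/3) = 1.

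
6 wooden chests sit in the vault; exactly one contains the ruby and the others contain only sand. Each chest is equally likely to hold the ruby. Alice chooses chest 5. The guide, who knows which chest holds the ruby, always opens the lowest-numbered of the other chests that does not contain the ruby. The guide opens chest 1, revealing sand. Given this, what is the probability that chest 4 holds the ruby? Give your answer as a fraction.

Condition on the true location of the ruby.
If it is in chest 1 (prior 1/6): the guide opened chest 1, so this case is ruled out; weight (1/6)·0 = 0.
If it is in any of chests 2, 3, 4, 5, and 6 (prior 1/6 each): chest 1 is the lowest-numbered option available, probability 1; weight (1/6)·1 = 1/6 each.
The weights sum to 5/6.
So P(the ruby in chest 4 | the guide opened chest 1) = (1/6) / (5/6) = 1/5.

1/5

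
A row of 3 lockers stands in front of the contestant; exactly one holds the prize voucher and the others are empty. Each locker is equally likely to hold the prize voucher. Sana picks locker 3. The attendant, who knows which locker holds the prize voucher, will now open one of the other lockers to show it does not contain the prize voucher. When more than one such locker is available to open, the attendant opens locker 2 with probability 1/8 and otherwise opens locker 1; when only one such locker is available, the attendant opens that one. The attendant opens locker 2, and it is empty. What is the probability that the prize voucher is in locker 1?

Condition on the true location of the prize voucher.
If it is in locker 1 (prior 1/3): only locker 2 is available, probability 1; weight (1/3)·1 = 1/3.
If it is in locker 2 (prior 1/3): the attendant opened locker 2, so this case is ruled out; weight (1/3)·0 = 0.
If it is in locker 3 (prior 1/3): locker 2 is available, opened with probability 1/8; weight (1/3)·(1/8) = 1/24.
The weights sum to 3/8.
So P(the prize voucher in locker 1 | the attendant opened locker 2) = (1/3) / (3/8) = 8/9.

8/9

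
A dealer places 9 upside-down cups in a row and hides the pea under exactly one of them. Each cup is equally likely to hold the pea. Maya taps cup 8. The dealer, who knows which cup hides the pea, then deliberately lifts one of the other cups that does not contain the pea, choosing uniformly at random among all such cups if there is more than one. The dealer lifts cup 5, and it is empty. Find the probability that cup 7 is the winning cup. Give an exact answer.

Consider each possible location of the pea in turn.
If it is under any of cups 1, 2, 3, 4, 6, 7, and 9 (prior 1/9 each): the dealer has 7 equally likely choices, so probability 1/7; weight (1/9)·(1/7) = 1/63 each.
If it is under cup 5 (prior 1/9): the dealer opened cup 5, so this case is ruled out; weight (1/9)·0 = 0.
If it is under cup 8 (prior 1/9): the dealer has 8 equally likely choices, so probability 1/8; weight (1/9)·(1/8) = 1/72.
The weights sum to 1/8.
So P(the pea under cup 7 | the dealer opened cup 5) = (1/63) / (1/8) = 8/63.

8/63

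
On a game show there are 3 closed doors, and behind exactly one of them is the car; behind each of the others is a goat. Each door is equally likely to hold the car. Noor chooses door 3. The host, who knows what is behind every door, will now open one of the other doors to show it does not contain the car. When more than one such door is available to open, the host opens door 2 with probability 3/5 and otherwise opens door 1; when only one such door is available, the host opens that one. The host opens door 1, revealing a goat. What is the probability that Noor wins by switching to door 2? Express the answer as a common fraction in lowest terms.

Condition on the true location of the car.
If it is behind door 1 (prior 1/3): the host opened door 1, so this case is ruled out; weight (1/3)·0 = 0.
If it is behind door 2 (prior 1/3): only door 1 is available, probability 1; weight (1/3)·1 = 1/3.
If it is behind door 3 (prior 1/3): door 2 is available but not opened, probability 2/5; weight (1/3)·(2/5) = 2/15.
The weights sum to 7/15.
So P(the car behind door 2 | the host opened door 1) = (1/3) / (7/15) = 5/7.

5/7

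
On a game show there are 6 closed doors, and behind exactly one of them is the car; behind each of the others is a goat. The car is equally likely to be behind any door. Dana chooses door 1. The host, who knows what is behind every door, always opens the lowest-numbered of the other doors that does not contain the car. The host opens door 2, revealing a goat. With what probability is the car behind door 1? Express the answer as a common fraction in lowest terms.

1/5

Condition on the true location of the car.
If it is behind any of doors 1, 3, 4, 5, and 6 (prior 1/6 each): door 2 is the lowest-numbered option available, probability 1; weight (1/6)·1 = 1/6 each.
If it is behind door 2 (prior 1/6): the host opened door 2, so this case is ruled out; weight (1/6)·0 = 0.
The weights sum to 5/6.
So P(the car behind door 1 | the host opened door 2) = (1/6) / (5/6) = 1/5.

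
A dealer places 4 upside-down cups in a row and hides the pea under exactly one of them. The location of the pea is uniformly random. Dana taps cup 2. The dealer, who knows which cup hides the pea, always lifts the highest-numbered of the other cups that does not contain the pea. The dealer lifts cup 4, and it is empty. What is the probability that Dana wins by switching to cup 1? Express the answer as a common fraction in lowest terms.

1/3

Condition on the true location of the pea.
If it is under any of cups 1, 2, and 3 (prior 1/4 each): cup 4 is the highest-numbered option available, probability 1; weight (1/4)·1 = 1/4 each.
If it is under cup 4 (prior 1/4): the dealer opened cup 4, so this case is ruled out; weight (1/4)·0 = 0.
The weights sum to 3/4.
So P(the pea under cup 1 | the dealer opened cup 4) = (1/4) / (3/4) = 1/3.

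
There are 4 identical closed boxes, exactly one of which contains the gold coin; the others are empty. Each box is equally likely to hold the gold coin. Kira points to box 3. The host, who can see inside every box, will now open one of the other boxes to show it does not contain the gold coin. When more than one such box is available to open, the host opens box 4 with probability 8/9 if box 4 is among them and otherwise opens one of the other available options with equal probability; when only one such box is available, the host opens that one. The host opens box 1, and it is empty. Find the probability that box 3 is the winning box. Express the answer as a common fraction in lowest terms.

1/12

Condition on the true location of the gold coin.
If it is in box 1 (prior 1/4): the host opened box 1, so this case is ruled out; weight (1/4)·0 = 0.
If it is in box 2 (prior 1/4): box 4 is available but not opened, probability 1/9; weight (1/4)·(1/9) = 1/36.
If it is in box 3 (prior 1/4): box 4 is available but not opened; box 1 gets probability (1 − 8/9)/2 = 1/18; weight (1/4)·(1/18) = 1/72.
If it is in box 4 (prior 1/4): box 4 holds the prize so is unavailable; the host chooses uniformly among the 2 others, probability 1/2; weight (1/4)·(1/2) = 1/8.
The weights sum to 1/6.
So P(the gold coin in box 3 | the host opened box 1) = (1/72) / (1/6) = 1/12.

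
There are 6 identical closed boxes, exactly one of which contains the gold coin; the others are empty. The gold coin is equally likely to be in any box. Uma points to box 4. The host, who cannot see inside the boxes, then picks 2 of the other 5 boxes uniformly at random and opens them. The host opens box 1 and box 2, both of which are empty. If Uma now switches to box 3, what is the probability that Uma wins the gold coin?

Because the host chose which boxes to open without knowing where the gold coin is, the choice is independent of the prize location. Learning that none of the 2 opened boxes holds the gold coin simply rules out those 2 locations and leaves the remaining 4 boxes still equally likely by symmetry.
So P(the gold coin in box 3) = 1/4.

1/4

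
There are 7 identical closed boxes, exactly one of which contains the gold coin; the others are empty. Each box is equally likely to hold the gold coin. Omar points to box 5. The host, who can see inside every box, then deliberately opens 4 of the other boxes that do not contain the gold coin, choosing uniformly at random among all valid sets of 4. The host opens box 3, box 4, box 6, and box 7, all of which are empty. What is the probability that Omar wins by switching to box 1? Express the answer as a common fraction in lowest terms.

Apply Bayes' rule, conditioning on where the gold coin actually is.
If it is in either of boxes 1 and 2 (prior 1/7 each): the host has 5 equally likely choices, so probability 1/5; weight (1/7)·(1/5) = 1/35 each.
If it is in any of boxes 3, 4, 6, and 7 (prior 1/7 each): that box was opened and seen not to hold the prize — ruled out; weight (1/7)·0 = 0 each.
If it is in box 5 (prior 1/7): the host has 15 equally likely choices, so probability 1/15; weight (1/7)·(1/15) = 1/105.
The weights sum to 1/15.
So P(the gold coin in box 1 | the host opened box 3, box 4, box 6, and box 7) = (1/35) / (1/15) = 3/7.

3/7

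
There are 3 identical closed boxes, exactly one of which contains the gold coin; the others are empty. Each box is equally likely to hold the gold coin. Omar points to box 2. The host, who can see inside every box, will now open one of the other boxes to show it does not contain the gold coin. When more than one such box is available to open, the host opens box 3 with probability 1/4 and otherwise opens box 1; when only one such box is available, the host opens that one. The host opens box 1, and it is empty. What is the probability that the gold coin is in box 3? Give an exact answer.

4/7

Consider each possible location of the gold coin in turn.
If it is in box 1 (prior 1/3): the host opened box 1, so this case is ruled out; weight (1/3)·0 = 0.
If it is in box 2 (prior 1/3): box 3 is available but not opened, probability 3/4; weight (1/3)·(3/4) = 1/4.
If it is in box 3 (prior 1/3): only box 1 is available, probability 1; weight (1/3)·1 = 1/3.
The weights sum to 7/12.
So P(the gold coin in box 3 | the host opened box 1) = (1/3) / (7/12) = 4/7.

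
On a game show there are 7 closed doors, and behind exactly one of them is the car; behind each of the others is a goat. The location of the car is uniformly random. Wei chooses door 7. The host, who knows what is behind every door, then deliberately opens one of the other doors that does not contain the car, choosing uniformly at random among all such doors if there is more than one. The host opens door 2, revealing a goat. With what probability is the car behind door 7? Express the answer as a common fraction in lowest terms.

1/7

Apply Bayes' rule, conditioning on where the car actually is.
If it is behind any of doors 1, 3, 4, 5, and 6 (prior 1/7 each): the host has 5 equally likely choices, so probability 1/5; weight (1/7)·(1/5) = 1/35 each.
If it is behind door 2 (prior 1/7): the host opened door 2, so this case is ruled out; weight (1/7)·0 = 0.
If it is behind door 7 (prior 1/7): the host has 6 equally likely choices, so probability 1/6; weight (1/7)·(1/6) = 1/42.
The weights sum to 1/6.
So P(the car behind door 7 | the host opened door 2) = (1/42) / (1/6) = 1/7.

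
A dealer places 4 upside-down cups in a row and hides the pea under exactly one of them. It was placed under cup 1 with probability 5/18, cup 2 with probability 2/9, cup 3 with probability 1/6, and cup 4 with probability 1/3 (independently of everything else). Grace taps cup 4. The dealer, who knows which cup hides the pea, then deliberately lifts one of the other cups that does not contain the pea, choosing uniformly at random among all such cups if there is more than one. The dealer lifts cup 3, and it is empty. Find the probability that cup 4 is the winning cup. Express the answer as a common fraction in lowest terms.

4/13

Consider each possible location of the pea in turn.
If it is under cup 1 (prior 5/18): the dealer has 2 equally likely choices, so probability 1/2; weight (5/18)·(1/2) = 5/36.
If it is under cup 2 (prior 2/9): the dealer has 2 equally likely choices, so probability 1/2; weight (2/9)·(1/2) = 1/9.
If it is under cup 3 (prior 1/6): the dealer opened cup 3, so this case is ruled out; weight (1/6)·0 = 0.
If it is under cup 4 (prior 1/3): the dealer has 3 equally likely choices, so probability 1/3; weight (1/3)·(1/3) = 1/9.
The weights sum to 13/36.
So P(the pea under cup 4 | the dealer opened cup 3) = (1/9) / (13/36) = 4/13.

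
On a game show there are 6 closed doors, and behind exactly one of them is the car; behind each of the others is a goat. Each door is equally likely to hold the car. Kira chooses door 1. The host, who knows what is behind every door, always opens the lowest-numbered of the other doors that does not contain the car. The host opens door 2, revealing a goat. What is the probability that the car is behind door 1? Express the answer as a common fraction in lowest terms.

Consider each possible location of the car in turn.
If it is behind any of doors 1, 3, 4, 5, and 6 (prior 1/6 each): door 2 is the lowest-numbered option available, probability 1; weight (1/6)·1 = 1/6 each.
If it is behind door 2 (prior 1/6): the host opened door 2, so this case is ruled out; weight (1/6)·0 = 0.
The weights sum to 5/6.
So P(the car behind door 1 | the host opened door 2) = (1/6) / (5/6) = 1/5.

1/5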